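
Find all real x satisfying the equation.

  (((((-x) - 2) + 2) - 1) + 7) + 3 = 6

Step 1. [(((((-x) - 2) + 2) - 1) + 7) + 3 = 6] 3 comes off first (subtract 3). So sub: ((((-x) - 2) + 2) - 1) + 7 = 3.
Step 2. [((((-x) - 2) + 2) - 1) + 7 = 3] the outer +7 inverts by subtracting 7, so sub: (((-x) - 2) + 2) - 1 = -4.
Step 3. [(((-x) - 2) + 2) - 1 = -4] -1 is outermost — add 1 both sides. So sub: ((-x) - 2) + 2 = -3.
Step 4. [((-x) - 2) + 2 = -3] +2 is outermost — subtract 2 both sides, so sub: (-x) - 2 = -5.
Step 5. [(-x) - 2 = -5] add 2: x sits inside (… - 2), so sub: -x = -3.
Step 6. [-x = -3] leading − — multiply by −1, so neg: x = 3.

Answer: x ∈ {3}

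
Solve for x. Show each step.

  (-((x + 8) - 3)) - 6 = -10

Step 1. [(-((x + 8) - 3)) - 6 = -10] -6 is outermost — add 6 both sides. So sub: -((x + 8) - 3) = -4.
Step 2. [-((x + 8) - 3) = -4] leading − — multiply by −1 ⇒ neg: (x + 8) - 3 = 4.
Step 3. [(x + 8) - 3 = 4] peel the -3: add 3 from each side ⇒ sub: x + 8 = 7.
Step 4. [x + 8 = 7] subtract 8: x sits inside (… + 8) ⇒ sub: x = -1.

Answer: x ∈ {-1}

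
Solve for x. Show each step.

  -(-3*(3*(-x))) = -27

Step 1. [-(-3*(3*(-x))) = -27] flip signs both sides. So neg: -3*(3*(-x)) = 27.
Step 2. [-3*(3*(-x)) = 27] divide by the outer -3, so div: 3*(-x) = -9.
Step 3. [3*(-x) = -9] LHS = 3·(…); ÷3 both sides ⇒ div: -x = -3.
Step 4. [-x = -3] leading − — multiply by −1 ⇒ neg: x = 3.

Answer: x ∈ {3}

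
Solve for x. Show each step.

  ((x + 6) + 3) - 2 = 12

Step 1. [((x + 6) + 3) - 2 = 12] 2 comes off first (add 2) ⇒ sub: (x + 6) + 3 = 14.
Step 2. [(x + 6) + 3 = 14] subtract 3: x sits inside (… + 3), so sub: x + 6 = 11.
Step 3. [x + 6 = 11] subtract 6: x sits inside (… + 6), so sub: x = 5.

Answer: x ∈ {5}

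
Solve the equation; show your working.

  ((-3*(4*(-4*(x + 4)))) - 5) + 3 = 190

Step 1. [((-3*(4*(-4*(x + 4)))) - 5) + 3 = 190] 3 comes off first (subtract 3) ⇒ sub: (-3*(4*(-4*(x + 4)))) - 5 = 187.
Step 2. [(-3*(4*(-4*(x + 4)))) - 5 = 187] peel the -5: add 5 from each side ⇒ sub: -3*(4*(-4*(x + 4))) = 192.
Step 3. [-3*(4*(-4*(x + 4))) = 192] divide by the outer -3. So div: 4*(-4*(x + 4)) = -64.
Step 4. [4*(-4*(x + 4)) = -64] 4·(inner) — divide through by 4, so div: -4*(x + 4) = -16.
Step 5. [-4*(x + 4) = -16] divide by the outer -4 ⇒ div: x + 4 = 4.
Step 6. [x + 4 = 4] 4 comes off first (subtract 4). So sub: x = 0.

Answer: x ∈ {0}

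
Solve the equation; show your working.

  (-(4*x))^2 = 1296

Step 1. [(-(4*x))^2 = 1296] √ both sides: 1296 ≥ 0 gives two branches, so sqrt: -(4*x) = 36 or -36.
Step 2. [-(4*x) = 36 or -36] flip signs both sides. So neg: 4*x = -36 or 36.
Step 3. [4*x = -36 or 36] leading coefficient 4: divide by 4 ⇒ div: x = -9 or 9.

Answer: x ∈ {-9, 9}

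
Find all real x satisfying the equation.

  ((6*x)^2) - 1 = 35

Step 1. [((6*x)^2) - 1 = 35] -1 is outermost — add 1 both sides. So sub: (6*x)^2 = 36.
Step 2. [(6*x)^2 = 36] √ both sides: 36 ≥ 0 gives two branches, so sqrt: 6*x = 6 or -6.
Step 3. [6*x = 6 or -6] LHS = 6·(…); ÷6 both sides. So div: x = 1 or -1.

Answer: x ∈ {-1, 1}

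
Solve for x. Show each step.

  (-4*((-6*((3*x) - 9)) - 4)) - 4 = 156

Step 1. [(-4*((-6*((3*x) - 9)) - 4)) - 4 = 156] add 4: x sits inside (… - 4), so sub: -4*((-6*((3*x) - 9)) - 4) = 160.
Step 2. [-4*((-6*((3*x) - 9)) - 4) = 160] divide by the outer -4 ⇒ div: (-6*((3*x) - 9)) - 4 = -40.
Step 3. [(-6*((3*x) - 9)) - 4 = -40] add 4: x sits inside (… - 4). So sub: -6*((3*x) - 9) = -36.
Step 4. [-6*((3*x) - 9) = -36] -6 out front; divide by -6. So div: (3*x) - 9 = 6.
Step 5. [(3*x) - 9 = 6] 3 divides every term; factor it out ⇒ factor: x - 3 = 2.
Step 6. [x - 3 = 2] add 3: x sits inside (… - 3). So sub: x = 5.

Answer: x ∈ {5}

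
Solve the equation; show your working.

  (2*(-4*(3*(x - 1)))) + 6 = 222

Step 1. [(2*(-4*(3*(x - 1)))) + 6 = 222] subtract 6: x sits inside (… + 6), so sub: 2*(-4*(3*(x - 1))) = 216.
Step 2. [2*(-4*(3*(x - 1))) = 216] LHS = 2·(…); ÷2 both sides. So div: -4*(3*(x - 1)) = 108.
Step 3. [-4*(3*(x - 1)) = 108] -4 out front; divide by -4 ⇒ div: 3*(x - 1) = -27.
Step 4. [3*(x - 1) = -27] 3·(inner) — divide through by 3, so div: x - 1 = -9.
Step 5. [x - 1 = -9] peel the -1: add 1 from each side ⇒ sub: x = -8.

Answer: x ∈ {-8}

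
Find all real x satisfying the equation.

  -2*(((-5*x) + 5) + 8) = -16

Step 1. [-2*(((-5*x) + 5) + 8) = -16] LHS = -2·(…); ÷-2 both sides ⇒ div: ((-5*x) + 5) + 8 = 8.
Step 2. [((-5*x) + 5) + 8 = 8] 8 comes off first (subtract 8) ⇒ sub: (-5*x) + 5 = 0.
Step 3. [(-5*x) + 5 = 0] the outer +5 inverts by subtracting 5 ⇒ sub: -5*x = -5.
Step 4. [-5*x = -5] -5·(inner) — divide through by -5. So div: x = 1.

Answer: x ∈ {1}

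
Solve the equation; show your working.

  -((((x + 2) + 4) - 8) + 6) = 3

Step 1. [-((((x + 2) + 4) - 8) + 6) = 3] leading − — multiply by −1, so neg: (((x + 2) + 4) - 8) + 6 = -3.
Step 2. [(((x + 2) + 4) - 8) + 6 = -3] subtract 6: x sits inside (… + 6). So sub: ((x + 2) + 4) - 8 = -9.
Step 3. [((x + 2) + 4) - 8 = -9] -8 is outermost — add 8 both sides, so sub: (x + 2) + 4 = -1.
Step 4. [(x + 2) + 4 = -1] +4 is outermost — subtract 4 both sides. So sub: x + 2 = -5.
Step 5. [x + 2 = -5] peel the +2: subtract 2 from each side, so sub: x = -7.

Answer: x ∈ {-7}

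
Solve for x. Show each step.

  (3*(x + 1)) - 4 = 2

Step 1. [(3*(x + 1)) - 4 = 2] peel the -4: add 4 from each side. So sub: 3*(x + 1) = 6.
Step 2. [3*(x + 1) = 6] divide by the outer 3 ⇒ div: x + 1 = 2.
Step 3. [x + 1 = 2] subtract 1: x sits inside (… + 1) ⇒ sub: x = 1.

Answer: x ∈ {1}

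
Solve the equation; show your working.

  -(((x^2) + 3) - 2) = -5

Step 1. [-(((x^2) + 3) - 2) = -5] leading − — multiply by −1. So neg: ((x^2) + 3) - 2 = 5.
Step 2. [((x^2) + 3) - 2 = 5] -2 is outermost — add 2 both sides ⇒ sub: (x^2) + 3 = 7.
Step 3. [(x^2) + 3 = 7] +3 is outermost — subtract 3 both sides. So sub: x^2 = 4.
Step 4. [x^2 = 4] √ both sides: 4 ≥ 0 gives two branches ⇒ sqrt: x = 2 or -2.

Answer: x ∈ {-2, 2}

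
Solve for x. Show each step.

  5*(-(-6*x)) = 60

Step 1. [5*(-(-6*x)) = 60] LHS = 5·(…); ÷5 both sides ⇒ div: -(-6*x) = 12.
Step 2. [-(-6*x) = 12] flip signs both sides, so neg: -6*x = -12.
Step 3. [-6*x = -12] leading coefficient -6: divide by -6, so div: x = 2.

Answer: x ∈ {2}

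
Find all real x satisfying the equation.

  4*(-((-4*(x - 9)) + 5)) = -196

Step 1. [4*(-((-4*(x - 9)) + 5)) = -196] LHS = 4·(…); ÷4 both sides. So div: -((-4*(x - 9)) + 5) = -49.
Step 2. [-((-4*(x - 9)) + 5) = -49] LHS negated; negate both sides. So neg: (-4*(x - 9)) + 5 = 49.
Step 3. [(-4*(x - 9)) + 5 = 49] subtract 5: x sits inside (… + 5) ⇒ sub: -4*(x - 9) = 44.
Step 4. [-4*(x - 9) = 44] -4·(inner) — divide through by -4 ⇒ div: x - 9 = -11.
Step 5. [x - 9 = -11] add 9: x sits inside (… - 9) ⇒ sub: x = -2.

Answer: x ∈ {-2}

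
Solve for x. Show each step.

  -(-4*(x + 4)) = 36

Step 1. [-(-4*(x + 4)) = 36] flip signs both sides, so neg: -4*(x + 4) = -36.
Step 2. [-4*(x + 4) = -36] -4·(inner) — divide through by -4 ⇒ div: x + 4 = 9.
Step 3. [x + 4 = 9] the outer +4 inverts by subtracting 4 ⇒ sub: x = 5.

Answer: x ∈ {5}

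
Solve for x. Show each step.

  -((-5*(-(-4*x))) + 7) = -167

Step 1. [-((-5*(-(-4*x))) + 7) = -167] LHS negated; negate both sides, so neg: (-5*(-(-4*x))) + 7 = 167.
Step 2. [(-5*(-(-4*x))) + 7 = 167] 7 comes off first (subtract 7), so sub: -5*(-(-4*x)) = 160.
Step 3. [-5*(-(-4*x)) = 160] leading coefficient -5: divide by -5, so div: -(-4*x) = -32.
Step 4. [-(-4*x) = -32] leading − — multiply by −1 ⇒ neg: -4*x = 32.
Step 5. [-4*x = 32] LHS = -4·(…); ÷-4 both sides, so div: x = -8.

Answer: x ∈ {-8}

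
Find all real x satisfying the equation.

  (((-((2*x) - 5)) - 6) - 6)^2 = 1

Step 1. [(((-((2*x) - 5)) - 6) - 6)^2 = 1] √ both sides: 1 ≥ 0 gives two branches ⇒ sqrt: ((-((2*x) - 5)) - 6) - 6 = 1 or -1.
Step 2. [((-((2*x) - 5)) - 6) - 6 = 1 or -1] peel the -6: add 6 from each side, so sub: (-((2*x) - 5)) - 6 = 7 or 5.
Step 3. [(-((2*x) - 5)) - 6 = 7 or 5] 6 comes off first (add 6) ⇒ sub: -((2*x) - 5) = 13 or 11.
Step 4. [-((2*x) - 5) = 13 or 11] leading − — multiply by −1 ⇒ neg: (2*x) - 5 = -13 or -11.
Step 5. [(2*x) - 5 = -13 or -11] -5 is outermost — add 5 both sides. So sub: 2*x = -8 or -6.
Step 6. [2*x = -8 or -6] 2 out front; divide by 2. So div: x = -4 or -3.

Answer: x ∈ {-4, -3}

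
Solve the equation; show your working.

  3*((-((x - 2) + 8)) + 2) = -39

Step 1. [3*((-((x - 2) + 8)) + 2) = -39] leading coefficient 3: divide by 3 ⇒ div: (-((x - 2) + 8)) + 2 = -13.
Step 2. [(-((x - 2) + 8)) + 2 = -13] +2 is outermost — subtract 2 both sides. So sub: -((x - 2) + 8) = -15.
Step 3. [-((x - 2) + 8) = -15] LHS negated; negate both sides, so neg: (x - 2) + 8 = 15.
Step 4. [(x - 2) + 8 = 15] 8 comes off first (subtract 8) ⇒ sub: x - 2 = 7.
Step 5. [x - 2 = 7] 2 comes off first (add 2) ⇒ sub: x = 9.

Answer: x ∈ {9}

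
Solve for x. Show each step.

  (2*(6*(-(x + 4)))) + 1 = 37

Step 1. [(2*(6*(-(x + 4)))) + 1 = 37] peel the +1: subtract 1 from each side. So sub: 2*(6*(-(x + 4))) = 36.
Step 2. [2*(6*(-(x + 4))) = 36] divide by the outer 2. So div: 6*(-(x + 4)) = 18.
Step 3. [6*(-(x + 4)) = 18] 6·(inner) — divide through by 6. So div: -(x + 4) = 3.
Step 4. [-(x + 4) = 3] leading − — multiply by −1 ⇒ neg: x + 4 = -3.
Step 5. [x + 4 = -3] 4 comes off first (subtract 4), so sub: x = -7.

Answer: x ∈ {-7}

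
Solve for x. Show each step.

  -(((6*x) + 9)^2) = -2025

Step 1. [-(((6*x) + 9)^2) = -2025] flip signs both sides, so neg: ((6*x) + 9)^2 = 2025.
Step 2. [((6*x) + 9)^2 = 2025] √ both sides: 2025 ≥ 0 gives two branches. So sqrt: (6*x) + 9 = 45 or -45.
Step 3. [(6*x) + 9 = 45 or -45] 9 comes off first (subtract 9), so sub: 6*x = 36 or -54.
Step 4. [6*x = 36 or -54] LHS = 6·(…); ÷6 both sides ⇒ div: x = 6 or -9.

Answer: x ∈ {-9, 6}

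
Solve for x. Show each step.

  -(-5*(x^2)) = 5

Step 1. [-(-5*(x^2)) = 5] LHS negated; negate both sides. So neg: -5*(x^2) = -5.
Step 2. [-5*(x^2) = -5] divide by the outer -5 ⇒ div: x^2 = 1.
Step 3. [x^2 = 1] √ both sides: 1 ≥ 0 gives two branches ⇒ sqrt: x = 1 or -1.

Answer: x ∈ {-1, 1}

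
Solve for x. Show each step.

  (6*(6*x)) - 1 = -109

Step 1. [(6*(6*x)) - 1 = -109] peel the -1: add 1 from each side, so sub: 6*(6*x) = -108.
Step 2. [6*(6*x) = -108] 6·(inner) — divide through by 6. So div: 6*x = -18.
Step 3. [6*x = -18] LHS = 6·(…); ÷6 both sides. So div: x = -3.

Answer: x ∈ {-3}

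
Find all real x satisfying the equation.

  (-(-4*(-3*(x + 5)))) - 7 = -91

Step 1. [(-(-4*(-3*(x + 5)))) - 7 = -91] -7 is outermost — add 7 both sides ⇒ sub: -(-4*(-3*(x + 5))) = -84.
Step 2. [-(-4*(-3*(x + 5))) = -84] leading − — multiply by −1, so neg: -4*(-3*(x + 5)) = 84.
Step 3. [-4*(-3*(x + 5)) = 84] -4 out front; divide by -4, so div: -3*(x + 5) = -21.
Step 4. [-3*(x + 5) = -21] divide by the outer -3, so div: x + 5 = 7.
Step 5. [x + 5 = 7] subtract 5: x sits inside (… + 5), so sub: x = 2.

Answer: x ∈ {2}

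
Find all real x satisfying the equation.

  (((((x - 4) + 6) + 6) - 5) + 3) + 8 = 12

Step 1. [(((((x - 4) + 6) + 6) - 5) + 3) + 8 = 12] peel the +8: subtract 8 from each side, so sub: ((((x - 4) + 6) + 6) - 5) + 3 = 4.
Step 2. [((((x - 4) + 6) + 6) - 5) + 3 = 4] the outer +3 inverts by subtracting 3 ⇒ sub: (((x - 4) + 6) + 6) - 5 = 1.
Step 3. [(((x - 4) + 6) + 6) - 5 = 1] -5 is outermost — add 5 both sides. So sub: ((x - 4) + 6) + 6 = 6.
Step 4. [((x - 4) + 6) + 6 = 6] subtract 6: x sits inside (… + 6). So sub: (x - 4) + 6 = 0.
Step 5. [(x - 4) + 6 = 0] subtract 6: x sits inside (… + 6) ⇒ sub: x - 4 = -6.
Step 6. [x - 4 = -6] -4 is outermost — add 4 both sides. So sub: x = -2.

Answer: x ∈ {-2}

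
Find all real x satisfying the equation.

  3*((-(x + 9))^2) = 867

Step 1. [3*((-(x + 9))^2) = 867] 3·(inner) — divide through by 3. So div: (-(x + 9))^2 = 289.
Step 2. [(-(x + 9))^2 = 289] LHS squared, RHS 289 ≥ 0: apply √ (±) ⇒ sqrt: -(x + 9) = 17 or -17.
Step 3. [-(x + 9) = 17 or -17] LHS negated; negate both sides, so neg: x + 9 = -17 or 17.
Step 4. [x + 9 = -17 or 17] +9 is outermost — subtract 9 both sides, so sub: x = -26 or 8.

Answer: x ∈ {-26, 8}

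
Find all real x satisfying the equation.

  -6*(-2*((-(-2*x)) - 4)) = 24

Step 1. [-6*(-2*((-(-2*x)) - 4)) = 24] -6 out front; divide by -6 ⇒ div: -2*((-(-2*x)) - 4) = -4.
Step 2. [-2*((-(-2*x)) - 4) = -4] divide by the outer -2, so div: (-(-2*x)) - 4 = 2.
Step 3. [(-(-2*x)) - 4 = 2] 4 comes off first (add 4), so sub: -(-2*x) = 6.
Step 4. [-(-2*x) = 6] flip signs both sides ⇒ neg: -2*x = -6.
Step 5. [-2*x = -6] -2 out front; divide by -2. So div: x = 3.

Answer: x ∈ {3}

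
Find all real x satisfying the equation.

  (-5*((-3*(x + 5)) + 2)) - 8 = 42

Step 1. [(-5*((-3*(x + 5)) + 2)) - 8 = 42] add 8: x sits inside (… - 8), so sub: -5*((-3*(x + 5)) + 2) = 50.
Step 2. [-5*((-3*(x + 5)) + 2) = 50] -5·(inner) — divide through by -5 ⇒ div: (-3*(x + 5)) + 2 = -10.
Step 3. [(-3*(x + 5)) + 2 = -10] 2 comes off first (subtract 2) ⇒ sub: -3*(x + 5) = -12.
Step 4. [-3*(x + 5) = -12] LHS = -3·(…); ÷-3 both sides. So div: x + 5 = 4.
Step 5. [x + 5 = 4] the outer +5 inverts by subtracting 5, so sub: x = -1.

Answer: x ∈ {-1}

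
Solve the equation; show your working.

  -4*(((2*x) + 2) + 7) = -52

Step 1. [-4*(((2*x) + 2) + 7) = -52] divide by the outer -4. So div: ((2*x) + 2) + 7 = 13.
Step 2. [((2*x) + 2) + 7 = 13] 7 comes off first (subtract 7). So sub: (2*x) + 2 = 6.
Step 3. [(2*x) + 2 = 6] 2 comes off first (subtract 2), so sub: 2*x = 4.
Step 4. [2*x = 4] 2·(inner) — divide through by 2, so div: x = 2.

Answer: x ∈ {2}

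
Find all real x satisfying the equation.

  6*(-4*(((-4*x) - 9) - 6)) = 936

Step 1. [6*(-4*(((-4*x) - 9) - 6)) = 936] 6 out front; divide by 6. So div: -4*(((-4*x) - 9) - 6) = 156.
Step 2. [-4*(((-4*x) - 9) - 6) = 156] divide by the outer -4, so div: ((-4*x) - 9) - 6 = -39.
Step 3. [((-4*x) - 9) - 6 = -39] 6 comes off first (add 6). So sub: (-4*x) - 9 = -33.
Step 4. [(-4*x) - 9 = -33] add 9: x sits inside (… - 9) ⇒ sub: -4*x = -24.
Step 5. [-4*x = -24] LHS = -4·(…); ÷-4 both sides ⇒ div: x = 6.

Answer: x ∈ {6}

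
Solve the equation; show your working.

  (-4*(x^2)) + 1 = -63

Step 1. [(-4*(x^2)) + 1 = -63] +1 is outermost — subtract 1 both sides. So sub: -4*(x^2) = -64.
Step 2. [-4*(x^2) = -64] leading coefficient -4: divide by -4, so div: x^2 = 16.
Step 3. [x^2 = 16] √ both sides: 16 ≥ 0 gives two branches ⇒ sqrt: x = 4 or -4.

Answer: x ∈ {-4, 4}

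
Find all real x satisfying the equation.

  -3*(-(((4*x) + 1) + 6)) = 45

Step 1. [-3*(-(((4*x) + 1) + 6)) = 45] divide by the outer -3. So div: -(((4*x) + 1) + 6) = -15.
Step 2. [-(((4*x) + 1) + 6) = -15] flip signs both sides. So neg: ((4*x) + 1) + 6 = 15.
Step 3. [((4*x) + 1) + 6 = 15] the outer +6 inverts by subtracting 6 ⇒ sub: (4*x) + 1 = 9.
Step 4. [(4*x) + 1 = 9] subtract 1: x sits inside (… + 1), so sub: 4*x = 8.
Step 5. [4*x = 8] leading coefficient 4: divide by 4. So div: x = 2.

Answer: x ∈ {2}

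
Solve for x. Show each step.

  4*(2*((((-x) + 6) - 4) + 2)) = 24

Step 1. [4*(2*((((-x) + 6) - 4) + 2)) = 24] leading coefficient 4: divide by 4. So div: 2*((((-x) + 6) - 4) + 2) = 6.
Step 2. [2*((((-x) + 6) - 4) + 2) = 6] 2·(inner) — divide through by 2. So div: (((-x) + 6) - 4) + 2 = 3.
Step 3. [(((-x) + 6) - 4) + 2 = 3] 2 comes off first (subtract 2). So sub: ((-x) + 6) - 4 = 1.
Step 4. [((-x) + 6) - 4 = 1] add 4: x sits inside (… - 4), so sub: (-x) + 6 = 5.
Step 5. [(-x) + 6 = 5] peel the +6: subtract 6 from each side ⇒ sub: -x = -1.
Step 6. [-x = -1] flip signs both sides. So neg: x = 1.

Answer: x ∈ {1}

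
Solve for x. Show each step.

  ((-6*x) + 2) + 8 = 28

Step 1. [((-6*x) + 2) + 8 = 28] the outer +8 inverts by subtracting 8 ⇒ sub: (-6*x) + 2 = 20.
Step 2. [(-6*x) + 2 = 20] 2 comes off first (subtract 2). So sub: -6*x = 18.
Step 3. [-6*x = 18] leading coefficient -6: divide by -6 ⇒ div: x = -3.

Answer: x ∈ {-3}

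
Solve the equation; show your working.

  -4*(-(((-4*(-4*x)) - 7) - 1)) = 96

Step 1. [-4*(-(((-4*(-4*x)) - 7) - 1)) = 96] divide by the outer -4. So div: -(((-4*(-4*x)) - 7) - 1) = -24.
Step 2. [-(((-4*(-4*x)) - 7) - 1) = -24] leading − — multiply by −1, so neg: ((-4*(-4*x)) - 7) - 1 = 24.
Step 3. [((-4*(-4*x)) - 7) - 1 = 24] -1 is outermost — add 1 both sides, so sub: (-4*(-4*x)) - 7 = 25.
Step 4. [(-4*(-4*x)) - 7 = 25] 7 comes off first (add 7), so sub: -4*(-4*x) = 32.
Step 5. [-4*(-4*x) = 32] leading coefficient -4: divide by -4. So div: -4*x = -8.
Step 6. [-4*x = -8] leading coefficient -4: divide by -4, so div: x = 2.

Answer: x ∈ {2}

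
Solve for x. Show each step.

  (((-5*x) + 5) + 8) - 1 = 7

Step 1. [(((-5*x) + 5) + 8) - 1 = 7] the outer -1 inverts by adding 1. So sub: ((-5*x) + 5) + 8 = 8.
Step 2. [((-5*x) + 5) + 8 = 8] 8 comes off first (subtract 8) ⇒ sub: (-5*x) + 5 = 0.
Step 3. [(-5*x) + 5 = 0] the outer +5 inverts by subtracting 5 ⇒ sub: -5*x = -5.
Step 4. [-5*x = -5] -5·(inner) — divide through by -5, so div: x = 1.

Answer: x ∈ {1}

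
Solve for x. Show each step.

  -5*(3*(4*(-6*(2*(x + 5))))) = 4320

Step 1. [-5*(3*(4*(-6*(2*(x + 5))))) = 4320] divide by the outer -5 ⇒ div: 3*(4*(-6*(2*(x + 5)))) = -864.
Step 2. [3*(4*(-6*(2*(x + 5)))) = -864] LHS = 3·(…); ÷3 both sides ⇒ div: 4*(-6*(2*(x + 5))) = -288.
Step 3. [4*(-6*(2*(x + 5))) = -288] LHS = 4·(…); ÷4 both sides. So div: -6*(2*(x + 5)) = -72.
Step 4. [-6*(2*(x + 5)) = -72] divide by the outer -6, so div: 2*(x + 5) = 12.
Step 5. [2*(x + 5) = 12] 2·(inner) — divide through by 2 ⇒ div: x + 5 = 6.
Step 6. [x + 5 = 6] the outer +5 inverts by subtracting 5 ⇒ sub: x = 1.

Answer: x ∈ {1}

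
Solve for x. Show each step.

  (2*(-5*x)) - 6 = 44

Step 1. [(2*(-5*x)) - 6 = 44] 2 divides every term; factor it out ⇒ factor: (-5*x) - 3 = 22.
Step 2. [(-5*x) - 3 = 22] -3 is outermost — add 3 both sides ⇒ sub: -5*x = 25.
Step 3. [-5*x = 25] divide by the outer -5. So div: x = -5.

Answer: x ∈ {-5}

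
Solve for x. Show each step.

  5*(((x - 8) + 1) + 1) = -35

Step 1. [5*(((x - 8) + 1) + 1) = -35] LHS = 5·(…); ÷5 both sides ⇒ div: ((x - 8) + 1) + 1 = -7.
Step 2. [((x - 8) + 1) + 1 = -7] peel the +1: subtract 1 from each side, so sub: (x - 8) + 1 = -8.
Step 3. [(x - 8) + 1 = -8] 1 comes off first (subtract 1) ⇒ sub: x - 8 = -9.
Step 4. [x - 8 = -9] 8 comes off first (add 8) ⇒ sub: x = -1.

Answer: x ∈ {-1}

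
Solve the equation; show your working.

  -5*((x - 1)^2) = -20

Step 1. [-5*((x - 1)^2) = -20] divide by the outer -5. So div: (x - 1)^2 = 4.
Step 2. [(x - 1)^2 = 4] 4 ≥ 0, LHS is (·)² — take ±√. So sqrt: x - 1 = 2 or -2.
Step 3. [x - 1 = 2 or -2] -1 is outermost — add 1 both sides. So sub: x = 3 or -1.

Answer: x ∈ {-1, 3}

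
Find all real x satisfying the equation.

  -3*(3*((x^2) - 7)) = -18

Step 1. [-3*(3*((x^2) - 7)) = -18] divide by the outer -3 ⇒ div: 3*((x^2) - 7) = 6.
Step 2. [3*((x^2) - 7) = 6] 3·(inner) — divide through by 3 ⇒ div: (x^2) - 7 = 2.
Step 3. [(x^2) - 7 = 2] peel the -7: add 7 from each side, so sub: x^2 = 9.
Step 4. [x^2 = 9] LHS squared, RHS 9 ≥ 0: apply √ (±) ⇒ sqrt: x = 3 or -3.

Answer: x ∈ {-3, 3}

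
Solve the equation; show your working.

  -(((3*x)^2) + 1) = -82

Step 1. [-(((3*x)^2) + 1) = -82] leading − — multiply by −1 ⇒ neg: ((3*x)^2) + 1 = 82.
Step 2. [((3*x)^2) + 1 = 82] the outer +1 inverts by subtracting 1 ⇒ sub: (3*x)^2 = 81.
Step 3. [(3*x)^2 = 81] √ both sides: 81 ≥ 0 gives two branches ⇒ sqrt: 3*x = 9 or -9.
Step 4. [3*x = 9 or -9] leading coefficient 3: divide by 3 ⇒ div: x = 3 or -3.

Answer: x ∈ {-3, 3}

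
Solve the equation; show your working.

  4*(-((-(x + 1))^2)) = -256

Step 1. [4*(-((-(x + 1))^2)) = -256] 4 out front; divide by 4 ⇒ div: -((-(x + 1))^2) = -64.
Step 2. [-((-(x + 1))^2) = -64] LHS negated; negate both sides. So neg: (-(x + 1))^2 = 64.
Step 3. [(-(x + 1))^2 = 64] 64 ≥ 0, LHS is (·)² — take ±√, so sqrt: -(x + 1) = 8 or -8.
Step 4. [-(x + 1) = 8 or -8] leading − — multiply by −1 ⇒ neg: x + 1 = -8 or 8.
Step 5. [x + 1 = -8 or 8] subtract 1: x sits inside (… + 1). So sub: x = -9 or 7.

Answer: x ∈ {-9, 7}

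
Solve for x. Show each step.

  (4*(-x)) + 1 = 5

Step 1. [(4*(-x)) + 1 = 5] +1 is outermost — subtract 1 both sides ⇒ sub: 4*(-x) = 4.
Step 2. [4*(-x) = 4] 4·(inner) — divide through by 4 ⇒ div: -x = 1.
Step 3. [-x = 1] flip signs both sides. So neg: x = -1.

Answer: x ∈ {-1}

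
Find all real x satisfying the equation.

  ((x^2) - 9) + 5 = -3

Step 1. [((x^2) - 9) + 5 = -3] subtract 5: x sits inside (… + 5), so sub: (x^2) - 9 = -8.
Step 2. [(x^2) - 9 = -8] 9 comes off first (add 9). So sub: x^2 = 1.
Step 3. [x^2 = 1] √ both sides: 1 ≥ 0 gives two branches, so sqrt: x = 1 or -1.

Answer: x ∈ {-1, 1}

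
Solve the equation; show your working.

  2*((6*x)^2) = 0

Step 1. [2*((6*x)^2) = 0] 2 out front; divide by 2. So div: (6*x)^2 = 0.
Step 2. [(6*x)^2 = 0] √ both sides: 0 ≥ 0 gives two branches, so sqrt: 6*x = 0.
Step 3. [6*x = 0] divide by the outer 6. So div: x = 0.

Answer: x ∈ {0}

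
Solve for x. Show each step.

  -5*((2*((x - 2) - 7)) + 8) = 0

Step 1. [-5*((2*((x - 2) - 7)) + 8) = 0] -5 out front; divide by -5. So div: (2*((x - 2) - 7)) + 8 = 0.
Step 2. [(2*((x - 2) - 7)) + 8 = 0] common factor 2 (LHS and 0) — divide through. So factor: ((x - 2) - 7) + 4 = 0.
Step 3. [((x - 2) - 7) + 4 = 0] +4 is outermost — subtract 4 both sides ⇒ sub: (x - 2) - 7 = -4.
Step 4. [(x - 2) - 7 = -4] peel the -7: add 7 from each side. So sub: x - 2 = 3.
Step 5. [x - 2 = 3] -2 is outermost — add 2 both sides. So sub: x = 5.

Answer: x ∈ {5}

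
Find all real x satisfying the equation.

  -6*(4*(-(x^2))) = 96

Step 1. [-6*(4*(-(x^2))) = 96] -6·(inner) — divide through by -6, so div: 4*(-(x^2)) = -16.
Step 2. [4*(-(x^2)) = -16] 4·(inner) — divide through by 4. So div: -(x^2) = -4.
Step 3. [-(x^2) = -4] LHS negated; negate both sides, so neg: x^2 = 4.
Step 4. [x^2 = 4] √ both sides: 4 ≥ 0 gives two branches ⇒ sqrt: x = 2 or -2.

Answer: x ∈ {-2, 2}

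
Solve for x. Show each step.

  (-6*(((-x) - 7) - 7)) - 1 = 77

Step 1. [(-6*(((-x) - 7) - 7)) - 1 = 77] peel the -1: add 1 from each side. So sub: -6*(((-x) - 7) - 7) = 78.
Step 2. [-6*(((-x) - 7) - 7) = 78] divide by the outer -6 ⇒ div: ((-x) - 7) - 7 = -13.
Step 3. [((-x) - 7) - 7 = -13] -7 is outermost — add 7 both sides ⇒ sub: (-x) - 7 = -6.
Step 4. [(-x) - 7 = -6] 7 comes off first (add 7). So sub: -x = 1.
Step 5. [-x = 1] flip signs both sides ⇒ neg: x = -1.

Answer: x ∈ {-1}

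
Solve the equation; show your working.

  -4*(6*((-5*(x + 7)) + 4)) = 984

Step 1. [-4*(6*((-5*(x + 7)) + 4)) = 984] LHS = -4·(…); ÷-4 both sides. So div: 6*((-5*(x + 7)) + 4) = -246.
Step 2. [6*((-5*(x + 7)) + 4) = -246] leading coefficient 6: divide by 6, so div: (-5*(x + 7)) + 4 = -41.
Step 3. [(-5*(x + 7)) + 4 = -41] peel the +4: subtract 4 from each side ⇒ sub: -5*(x + 7) = -45.
Step 4. [-5*(x + 7) = -45] -5·(inner) — divide through by -5, so div: x + 7 = 9.
Step 5. [x + 7 = 9] +7 is outermost — subtract 7 both sides ⇒ sub: x = 2.

Answer: x ∈ {2}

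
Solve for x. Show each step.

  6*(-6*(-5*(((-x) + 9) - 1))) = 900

Step 1. [6*(-6*(-5*(((-x) + 9) - 1))) = 900] 6·(inner) — divide through by 6 ⇒ div: -6*(-5*(((-x) + 9) - 1)) = 150.
Step 2. [-6*(-5*(((-x) + 9) - 1)) = 150] -6 out front; divide by -6, so div: -5*(((-x) + 9) - 1) = -25.
Step 3. [-5*(((-x) + 9) - 1) = -25] LHS = -5·(…); ÷-5 both sides ⇒ div: ((-x) + 9) - 1 = 5.
Step 4. [((-x) + 9) - 1 = 5] peel the -1: add 1 from each side. So sub: (-x) + 9 = 6.
Step 5. [(-x) + 9 = 6] subtract 9: x sits inside (… + 9), so sub: -x = -3.
Step 6. [-x = -3] leading − — multiply by −1 ⇒ neg: x = 3.

Answer: x ∈ {3}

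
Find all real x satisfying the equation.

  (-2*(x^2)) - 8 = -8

Step 1. [(-2*(x^2)) - 8 = -8] common factor -2 (LHS and -8) — divide through. So factor: (x^2) + 4 = 4.
Step 2. [(x^2) + 4 = 4] peel the +4: subtract 4 from each side ⇒ sub: x^2 = 0.
Step 3. [x^2 = 0] LHS squared, RHS 0 ≥ 0: apply √ (±) ⇒ sqrt: x = 0.

Answer: x ∈ {0}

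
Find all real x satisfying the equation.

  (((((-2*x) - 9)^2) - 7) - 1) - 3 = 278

Step 1. [(((((-2*x) - 9)^2) - 7) - 1) - 3 = 278] 3 comes off first (add 3). So sub: ((((-2*x) - 9)^2) - 7) - 1 = 281.
Step 2. [((((-2*x) - 9)^2) - 7) - 1 = 281] -1 is outermost — add 1 both sides. So sub: (((-2*x) - 9)^2) - 7 = 282.
Step 3. [(((-2*x) - 9)^2) - 7 = 282] the outer -7 inverts by adding 7 ⇒ sub: ((-2*x) - 9)^2 = 289.
Step 4. [((-2*x) - 9)^2 = 289] LHS squared, RHS 289 ≥ 0: apply √ (±). So sqrt: (-2*x) - 9 = 17 or -17.
Step 5. [(-2*x) - 9 = 17 or -17] the outer -9 inverts by adding 9, so sub: -2*x = 26 or -8.
Step 6. [-2*x = 26 or -8] -2·(inner) — divide through by -2 ⇒ div: x = -13 or 4.

Answer: x ∈ {-13, 4}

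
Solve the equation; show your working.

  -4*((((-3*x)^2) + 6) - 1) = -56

Step 1. [-4*((((-3*x)^2) + 6) - 1) = -56] LHS = -4·(…); ÷-4 both sides ⇒ div: (((-3*x)^2) + 6) - 1 = 14.
Step 2. [(((-3*x)^2) + 6) - 1 = 14] -1 is outermost — add 1 both sides, so sub: ((-3*x)^2) + 6 = 15.
Step 3. [((-3*x)^2) + 6 = 15] +6 is outermost — subtract 6 both sides, so sub: (-3*x)^2 = 9.
Step 4. [(-3*x)^2 = 9] 9 ≥ 0, LHS is (·)² — take ±√, so sqrt: -3*x = 3 or -3.
Step 5. [-3*x = 3 or -3] -3·(inner) — divide through by -3. So div: x = -1 or 1.

Answer: x ∈ {-1, 1}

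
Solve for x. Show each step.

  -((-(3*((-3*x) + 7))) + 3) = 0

Step 1. [-((-(3*((-3*x) + 7))) + 3) = 0] leading − — multiply by −1, so neg: (-(3*((-3*x) + 7))) + 3 = 0.
Step 2. [(-(3*((-3*x) + 7))) + 3 = 0] 3 comes off first (subtract 3), so sub: -(3*((-3*x) + 7)) = -3.
Step 3. [-(3*((-3*x) + 7)) = -3] flip signs both sides. So neg: 3*((-3*x) + 7) = 3.
Step 4. [3*((-3*x) + 7) = 3] leading coefficient 3: divide by 3. So div: (-3*x) + 7 = 1.
Step 5. [(-3*x) + 7 = 1] +7 is outermost — subtract 7 both sides. So sub: -3*x = -6.
Step 6. [-3*x = -6] -3·(inner) — divide through by -3, so div: x = 2.

Answer: x ∈ {2}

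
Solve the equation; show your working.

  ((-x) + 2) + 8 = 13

Step 1. [((-x) + 2) + 8 = 13] 8 comes off first (subtract 8). So sub: (-x) + 2 = 5.
Step 2. [(-x) + 2 = 5] 2 comes off first (subtract 2). So sub: -x = 3.
Step 3. [-x = 3] flip signs both sides, so neg: x = -3.

Answer: x ∈ {-3}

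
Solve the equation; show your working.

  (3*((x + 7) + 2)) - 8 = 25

Step 1. [(3*((x + 7) + 2)) - 8 = 25] peel the -8: add 8 from each side, so sub: 3*((x + 7) + 2) = 33.
Step 2. [3*((x + 7) + 2) = 33] divide by the outer 3. So div: (x + 7) + 2 = 11.
Step 3. [(x + 7) + 2 = 11] +2 is outermost — subtract 2 both sides, so sub: x + 7 = 9.
Step 4. [x + 7 = 9] +7 is outermost — subtract 7 both sides, so sub: x = 2.

Answer: x ∈ {2}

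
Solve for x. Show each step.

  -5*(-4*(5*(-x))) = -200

Step 1. [-5*(-4*(5*(-x))) = -200] -5 out front; divide by -5, so div: -4*(5*(-x)) = 40.
Step 2. [-4*(5*(-x)) = 40] divide by the outer -4 ⇒ div: 5*(-x) = -10.
Step 3. [5*(-x) = -10] LHS = 5·(…); ÷5 both sides, so div: -x = -2.
Step 4. [-x = -2] flip signs both sides, so neg: x = 2.

Answer: x ∈ {2}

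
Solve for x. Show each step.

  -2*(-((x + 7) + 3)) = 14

Step 1. [-2*(-((x + 7) + 3)) = 14] LHS = -2·(…); ÷-2 both sides. So div: -((x + 7) + 3) = -7.
Step 2. [-((x + 7) + 3) = -7] leading − — multiply by −1 ⇒ neg: (x + 7) + 3 = 7.
Step 3. [(x + 7) + 3 = 7] peel the +3: subtract 3 from each side ⇒ sub: x + 7 = 4.
Step 4. [x + 7 = 4] peel the +7: subtract 7 from each side, so sub: x = -3.

Answer: x ∈ {-3}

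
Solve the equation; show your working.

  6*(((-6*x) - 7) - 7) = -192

Step 1. [6*(((-6*x) - 7) - 7) = -192] divide by the outer 6 ⇒ div: ((-6*x) - 7) - 7 = -32.
Step 2. [((-6*x) - 7) - 7 = -32] the outer -7 inverts by adding 7 ⇒ sub: (-6*x) - 7 = -25.
Step 3. [(-6*x) - 7 = -25] -7 is outermost — add 7 both sides. So sub: -6*x = -18.
Step 4. [-6*x = -18] leading coefficient -6: divide by -6 ⇒ div: x = 3.

Answer: x ∈ {3}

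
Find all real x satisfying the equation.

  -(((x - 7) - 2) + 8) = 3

Step 1. [-(((x - 7) - 2) + 8) = 3] LHS negated; negate both sides. So neg: ((x - 7) - 2) + 8 = -3.
Step 2. [((x - 7) - 2) + 8 = -3] the outer +8 inverts by subtracting 8. So sub: (x - 7) - 2 = -11.
Step 3. [(x - 7) - 2 = -11] add 2: x sits inside (… - 2). So sub: x - 7 = -9.
Step 4. [x - 7 = -9] -7 is outermost — add 7 both sides ⇒ sub: x = -2.

Answer: x ∈ {-2}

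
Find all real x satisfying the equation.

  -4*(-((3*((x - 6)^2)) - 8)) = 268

Step 1. [-4*(-((3*((x - 6)^2)) - 8)) = 268] -4 out front; divide by -4 ⇒ div: -((3*((x - 6)^2)) - 8) = -67.
Step 2. [-((3*((x - 6)^2)) - 8) = -67] LHS negated; negate both sides, so neg: (3*((x - 6)^2)) - 8 = 67.
Step 3. [(3*((x - 6)^2)) - 8 = 67] peel the -8: add 8 from each side ⇒ sub: 3*((x - 6)^2) = 75.
Step 4. [3*((x - 6)^2) = 75] leading coefficient 3: divide by 3 ⇒ div: (x - 6)^2 = 25.
Step 5. [(x - 6)^2 = 25] 25 ≥ 0, LHS is (·)² — take ±√, so sqrt: x - 6 = 5 or -5.
Step 6. [x - 6 = 5 or -5] 6 comes off first (add 6), so sub: x = 11 or 1.

Answer: x ∈ {1, 11}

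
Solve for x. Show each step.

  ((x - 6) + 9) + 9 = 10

Step 1. [((x - 6) + 9) + 9 = 10] +9 is outermost — subtract 9 both sides, so sub: (x - 6) + 9 = 1.
Step 2. [(x - 6) + 9 = 1] 9 comes off first (subtract 9) ⇒ sub: x - 6 = -8.
Step 3. [x - 6 = -8] peel the -6: add 6 from each side ⇒ sub: x = -2.

Answer: x ∈ {-2}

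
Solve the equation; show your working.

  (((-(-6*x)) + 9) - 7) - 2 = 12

Step 1. [(((-(-6*x)) + 9) - 7) - 2 = 12] add 2: x sits inside (… - 2) ⇒ sub: ((-(-6*x)) + 9) - 7 = 14.
Step 2. [((-(-6*x)) + 9) - 7 = 14] add 7: x sits inside (… - 7) ⇒ sub: (-(-6*x)) + 9 = 21.
Step 3. [(-(-6*x)) + 9 = 21] +9 is outermost — subtract 9 both sides ⇒ sub: -(-6*x) = 12.
Step 4. [-(-6*x) = 12] flip signs both sides ⇒ neg: -6*x = -12.
Step 5. [-6*x = -12] leading coefficient -6: divide by -6. So div: x = 2.

Answer: x ∈ {2}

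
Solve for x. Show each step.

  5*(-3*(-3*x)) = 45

Step 1. [5*(-3*(-3*x)) = 45] LHS = 5·(…); ÷5 both sides ⇒ div: -3*(-3*x) = 9.
Step 2. [-3*(-3*x) = 9] divide by the outer -3. So div: -3*x = -3.
Step 3. [-3*x = -3] LHS = -3·(…); ÷-3 both sides ⇒ div: x = 1.

Answer: x ∈ {1}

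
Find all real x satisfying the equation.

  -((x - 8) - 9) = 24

Step 1. [-((x - 8) - 9) = 24] LHS negated; negate both sides. So neg: (x - 8) - 9 = -24.
Step 2. [(x - 8) - 9 = -24] -9 is outermost — add 9 both sides, so sub: x - 8 = -15.
Step 3. [x - 8 = -15] 8 comes off first (add 8) ⇒ sub: x = -7.

Answer: x ∈ {-7}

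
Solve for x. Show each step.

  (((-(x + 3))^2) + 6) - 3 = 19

Step 1. [(((-(x + 3))^2) + 6) - 3 = 19] -3 is outermost — add 3 both sides ⇒ sub: ((-(x + 3))^2) + 6 = 22.
Step 2. [((-(x + 3))^2) + 6 = 22] subtract 6: x sits inside (… + 6) ⇒ sub: (-(x + 3))^2 = 16.
Step 3. [(-(x + 3))^2 = 16] 16 ≥ 0, LHS is (·)² — take ±√, so sqrt: -(x + 3) = 4 or -4.
Step 4. [-(x + 3) = 4 or -4] leading − — multiply by −1, so neg: x + 3 = -4 or 4.
Step 5. [x + 3 = -4 or 4] +3 is outermost — subtract 3 both sides. So sub: x = -7 or 1.

Answer: x ∈ {-7, 1}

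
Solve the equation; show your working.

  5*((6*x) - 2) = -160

Step 1. [5*((6*x) - 2) = -160] divide by the outer 5, so div: (6*x) - 2 = -32.
Step 2. [(6*x) - 2 = -32] add 2: x sits inside (… - 2). So sub: 6*x = -30.
Step 3. [6*x = -30] 6·(inner) — divide through by 6, so div: x = -5.

Answer: x ∈ {-5}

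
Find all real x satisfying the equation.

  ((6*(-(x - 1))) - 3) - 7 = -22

Step 1. [((6*(-(x - 1))) - 3) - 7 = -22] -7 is outermost — add 7 both sides ⇒ sub: (6*(-(x - 1))) - 3 = -15.
Step 2. [(6*(-(x - 1))) - 3 = -15] 3 comes off first (add 3), so sub: 6*(-(x - 1)) = -12.
Step 3. [6*(-(x - 1)) = -12] divide by the outer 6 ⇒ div: -(x - 1) = -2.
Step 4. [-(x - 1) = -2] flip signs both sides, so neg: x - 1 = 2.
Step 5. [x - 1 = 2] peel the -1: add 1 from each side ⇒ sub: x = 3.

Answer: x ∈ {3}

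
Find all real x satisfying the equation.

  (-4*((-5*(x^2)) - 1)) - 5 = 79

Step 1. [(-4*((-5*(x^2)) - 1)) - 5 = 79] -5 is outermost — add 5 both sides, so sub: -4*((-5*(x^2)) - 1) = 84.
Step 2. [-4*((-5*(x^2)) - 1) = 84] divide by the outer -4, so div: (-5*(x^2)) - 1 = -21.
Step 3. [(-5*(x^2)) - 1 = -21] add 1: x sits inside (… - 1), so sub: -5*(x^2) = -20.
Step 4. [-5*(x^2) = -20] -5·(inner) — divide through by -5. So div: x^2 = 4.
Step 5. [x^2 = 4] √ both sides: 4 ≥ 0 gives two branches, so sqrt: x = 2 or -2.

Answer: x ∈ {-2, 2}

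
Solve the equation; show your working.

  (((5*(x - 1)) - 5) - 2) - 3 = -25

Step 1. [(((5*(x - 1)) - 5) - 2) - 3 = -25] the outer -3 inverts by adding 3. So sub: ((5*(x - 1)) - 5) - 2 = -22.
Step 2. [((5*(x - 1)) - 5) - 2 = -22] add 2: x sits inside (… - 2). So sub: (5*(x - 1)) - 5 = -20.
Step 3. [(5*(x - 1)) - 5 = -20] common factor 5 (LHS and -20) — divide through, so factor: (x - 1) - 1 = -4.
Step 4. [(x - 1) - 1 = -4] add 1: x sits inside (… - 1), so sub: x - 1 = -3.
Step 5. [x - 1 = -3] -1 is outermost — add 1 both sides, so sub: x = -2.

Answer: x ∈ {-2}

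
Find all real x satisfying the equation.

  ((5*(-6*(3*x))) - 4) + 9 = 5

Step 1. [((5*(-6*(3*x))) - 4) + 9 = 5] peel the +9: subtract 9 from each side ⇒ sub: (5*(-6*(3*x))) - 4 = -4.
Step 2. [(5*(-6*(3*x))) - 4 = -4] add 4: x sits inside (… - 4) ⇒ sub: 5*(-6*(3*x)) = 0.
Step 3. [5*(-6*(3*x)) = 0] 5·(inner) — divide through by 5, so div: -6*(3*x) = 0.
Step 4. [-6*(3*x) = 0] LHS = -6·(…); ÷-6 both sides, so div: 3*x = 0.
Step 5. [3*x = 0] 3 out front; divide by 3 ⇒ div: x = 0.

Answer: x ∈ {0}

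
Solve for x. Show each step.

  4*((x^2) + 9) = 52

Step 1. [4*((x^2) + 9) = 52] divide by the outer 4. So div: (x^2) + 9 = 13.
Step 2. [(x^2) + 9 = 13] peel the +9: subtract 9 from each side. So sub: x^2 = 4.
Step 3. [x^2 = 4] √ both sides: 4 ≥ 0 gives two branches, so sqrt: x = 2 or -2.

Answer: x ∈ {-2, 2}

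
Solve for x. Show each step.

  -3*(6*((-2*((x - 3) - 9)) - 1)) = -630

Step 1. [-3*(6*((-2*((x - 3) - 9)) - 1)) = -630] LHS = -3·(…); ÷-3 both sides ⇒ div: 6*((-2*((x - 3) - 9)) - 1) = 210.
Step 2. [6*((-2*((x - 3) - 9)) - 1) = 210] LHS = 6·(…); ÷6 both sides ⇒ div: (-2*((x - 3) - 9)) - 1 = 35.
Step 3. [(-2*((x - 3) - 9)) - 1 = 35] peel the -1: add 1 from each side. So sub: -2*((x - 3) - 9) = 36.
Step 4. [-2*((x - 3) - 9) = 36] divide by the outer -2, so div: (x - 3) - 9 = -18.
Step 5. [(x - 3) - 9 = -18] add 9: x sits inside (… - 9), so sub: x - 3 = -9.
Step 6. [x - 3 = -9] add 3: x sits inside (… - 3) ⇒ sub: x = -6.

Answer: x ∈ {-6}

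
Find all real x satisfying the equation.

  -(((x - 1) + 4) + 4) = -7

Step 1. [-(((x - 1) + 4) + 4) = -7] flip signs both sides ⇒ neg: ((x - 1) + 4) + 4 = 7.
Step 2. [((x - 1) + 4) + 4 = 7] peel the +4: subtract 4 from each side, so sub: (x - 1) + 4 = 3.
Step 3. [(x - 1) + 4 = 3] +4 is outermost — subtract 4 both sides ⇒ sub: x - 1 = -1.
Step 4. [x - 1 = -1] the outer -1 inverts by adding 1, so sub: x = 0.

Answer: x ∈ {0}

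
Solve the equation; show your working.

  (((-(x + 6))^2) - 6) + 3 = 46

Step 1. [(((-(x + 6))^2) - 6) + 3 = 46] the outer +3 inverts by subtracting 3, so sub: ((-(x + 6))^2) - 6 = 43.
Step 2. [((-(x + 6))^2) - 6 = 43] 6 comes off first (add 6) ⇒ sub: (-(x + 6))^2 = 49.
Step 3. [(-(x + 6))^2 = 49] √ both sides: 49 ≥ 0 gives two branches. So sqrt: -(x + 6) = 7 or -7.
Step 4. [-(x + 6) = 7 or -7] leading − — multiply by −1. So neg: x + 6 = -7 or 7.
Step 5. [x + 6 = -7 or 7] the outer +6 inverts by subtracting 6. So sub: x = -13 or 1.

Answer: x ∈ {-13, 1}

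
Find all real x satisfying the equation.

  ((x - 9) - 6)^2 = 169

Step 1. [((x - 9) - 6)^2 = 169] √ both sides: 169 ≥ 0 gives two branches. So sqrt: (x - 9) - 6 = 13 or -13.
Step 2. [(x - 9) - 6 = 13 or -13] the outer -6 inverts by adding 6. So sub: x - 9 = 19 or -7.
Step 3. [x - 9 = 19 or -7] the outer -9 inverts by adding 9, so sub: x = 28 or 2.

Answer: x ∈ {2, 28}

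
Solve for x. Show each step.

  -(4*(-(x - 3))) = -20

Step 1. [-(4*(-(x - 3))) = -20] leading − — multiply by −1. So neg: 4*(-(x - 3)) = 20.
Step 2. [4*(-(x - 3)) = 20] divide by the outer 4. So div: -(x - 3) = 5.
Step 3. [-(x - 3) = 5] flip signs both sides, so neg: x - 3 = -5.
Step 4. [x - 3 = -5] -3 is outermost — add 3 both sides, so sub: x = -2.

Answer: x ∈ {-2}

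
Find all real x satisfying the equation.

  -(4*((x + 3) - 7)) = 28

Step 1. [-(4*((x + 3) - 7)) = 28] flip signs both sides. So neg: 4*((x + 3) - 7) = -28.
Step 2. [4*((x + 3) - 7) = -28] 4 out front; divide by 4 ⇒ div: (x + 3) - 7 = -7.
Step 3. [(x + 3) - 7 = -7] 7 comes off first (add 7). So sub: x + 3 = 0.
Step 4. [x + 3 = 0] subtract 3: x sits inside (… + 3). So sub: x = -3.

Answer: x ∈ {-3}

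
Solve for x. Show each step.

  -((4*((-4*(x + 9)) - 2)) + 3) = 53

Step 1. [-((4*((-4*(x + 9)) - 2)) + 3) = 53] leading − — multiply by −1, so neg: (4*((-4*(x + 9)) - 2)) + 3 = -53.
Step 2. [(4*((-4*(x + 9)) - 2)) + 3 = -53] +3 is outermost — subtract 3 both sides. So sub: 4*((-4*(x + 9)) - 2) = -56.
Step 3. [4*((-4*(x + 9)) - 2) = -56] divide by the outer 4 ⇒ div: (-4*(x + 9)) - 2 = -14.
Step 4. [(-4*(x + 9)) - 2 = -14] the outer -2 inverts by adding 2, so sub: -4*(x + 9) = -12.
Step 5. [-4*(x + 9) = -12] divide by the outer -4, so div: x + 9 = 3.
Step 6. [x + 9 = 3] +9 is outermost — subtract 9 both sides ⇒ sub: x = -6.

Answer: x ∈ {-6}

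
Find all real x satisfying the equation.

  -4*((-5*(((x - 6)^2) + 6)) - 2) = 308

Step 1. [-4*((-5*(((x - 6)^2) + 6)) - 2) = 308] divide by the outer -4 ⇒ div: (-5*(((x - 6)^2) + 6)) - 2 = -77.
Step 2. [(-5*(((x - 6)^2) + 6)) - 2 = -77] peel the -2: add 2 from each side ⇒ sub: -5*(((x - 6)^2) + 6) = -75.
Step 3. [-5*(((x - 6)^2) + 6) = -75] LHS = -5·(…); ÷-5 both sides. So div: ((x - 6)^2) + 6 = 15.
Step 4. [((x - 6)^2) + 6 = 15] the outer +6 inverts by subtracting 6 ⇒ sub: (x - 6)^2 = 9.
Step 5. [(x - 6)^2 = 9] LHS squared, RHS 9 ≥ 0: apply √ (±). So sqrt: x - 6 = 3 or -3.
Step 6. [x - 6 = 3 or -3] peel the -6: add 6 from each side, so sub: x = 9 or 3.

Answer: x ∈ {3, 9}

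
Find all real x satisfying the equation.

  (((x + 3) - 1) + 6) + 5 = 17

Step 1. [(((x + 3) - 1) + 6) + 5 = 17] the outer +5 inverts by subtracting 5. So sub: ((x + 3) - 1) + 6 = 12.
Step 2. [((x + 3) - 1) + 6 = 12] 6 comes off first (subtract 6) ⇒ sub: (x + 3) - 1 = 6.
Step 3. [(x + 3) - 1 = 6] 1 comes off first (add 1), so sub: x + 3 = 7.
Step 4. [x + 3 = 7] +3 is outermost — subtract 3 both sides. So sub: x = 4.

Answer: x ∈ {4}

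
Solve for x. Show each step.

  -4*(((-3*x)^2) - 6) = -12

Step 1. [-4*(((-3*x)^2) - 6) = -12] -4 out front; divide by -4, so div: ((-3*x)^2) - 6 = 3.
Step 2. [((-3*x)^2) - 6 = 3] -6 is outermost — add 6 both sides ⇒ sub: (-3*x)^2 = 9.
Step 3. [(-3*x)^2 = 9] 9 ≥ 0, LHS is (·)² — take ±√ ⇒ sqrt: -3*x = 3 or -3.
Step 4. [-3*x = 3 or -3] -3·(inner) — divide through by -3 ⇒ div: x = -1 or 1.

Answer: x ∈ {-1, 1}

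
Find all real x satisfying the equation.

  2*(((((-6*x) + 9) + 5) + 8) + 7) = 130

Step 1. [2*(((((-6*x) + 9) + 5) + 8) + 7) = 130] divide by the outer 2, so div: ((((-6*x) + 9) + 5) + 8) + 7 = 65.
Step 2. [((((-6*x) + 9) + 5) + 8) + 7 = 65] subtract 7: x sits inside (… + 7) ⇒ sub: (((-6*x) + 9) + 5) + 8 = 58.
Step 3. [(((-6*x) + 9) + 5) + 8 = 58] subtract 8: x sits inside (… + 8), so sub: ((-6*x) + 9) + 5 = 50.
Step 4. [((-6*x) + 9) + 5 = 50] 5 comes off first (subtract 5), so sub: (-6*x) + 9 = 45.
Step 5. [(-6*x) + 9 = 45] the outer +9 inverts by subtracting 9 ⇒ sub: -6*x = 36.
Step 6. [-6*x = 36] -6·(inner) — divide through by -6, so div: x = -6.

Answer: x ∈ {-6}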